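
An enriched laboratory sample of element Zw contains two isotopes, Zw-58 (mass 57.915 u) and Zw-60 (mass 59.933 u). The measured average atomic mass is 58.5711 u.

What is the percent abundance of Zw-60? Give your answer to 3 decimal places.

With x = fraction of Zw-58 (so Zw-60 is 1 − x):
57.915·x + 59.933·(1 − x) = 58.5711
(57.915 − 59.933)·x = 58.5711 − 59.933
x = -1.3619 / -2.018 = 0.67488 → 67.488% Zw-58, 32.512% Zw-60.

32.512%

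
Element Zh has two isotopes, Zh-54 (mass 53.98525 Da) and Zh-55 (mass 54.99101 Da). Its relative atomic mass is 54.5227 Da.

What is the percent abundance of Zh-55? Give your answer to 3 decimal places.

53.437%

With x = fraction of Zh-54 (so Zh-55 is 1 − x):
53.98525·x + 54.99101·(1 − x) = 54.5227
(53.98525 − 54.99101)·x = 54.5227 − 54.99101
x = -0.46831 / -1.00576 = 0.46563 → 46.563% Zh-54, 53.437% Zh-55.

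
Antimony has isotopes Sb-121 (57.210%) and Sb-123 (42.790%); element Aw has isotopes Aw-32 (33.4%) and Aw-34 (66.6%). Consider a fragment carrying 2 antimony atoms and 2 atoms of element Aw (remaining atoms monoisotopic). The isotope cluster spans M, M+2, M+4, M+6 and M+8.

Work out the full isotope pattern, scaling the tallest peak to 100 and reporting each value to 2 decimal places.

9.52 : 52.22 : 100.00 : 77.88 : 21.18

Antimony pattern (n=2): 0.32729841 : 0.48960318 : 0.18309841
Element Aw pattern (n=2): 0.111556 : 0.444888 : 0.443556
Convolve the two distributions (both contribute in 2-u steps):
  M: 0.32729841×0.111556 = 0.036512
  M+2: 0.32729841×0.444888 + 0.48960318×0.111556 = 0.200229
  M+4: 0.32729841×0.443556 + 0.48960318×0.444888 + 0.18309841×0.111556 = 0.383419
  M+6: 0.48960318×0.443556 + 0.18309841×0.444888 = 0.298625
  M+8: 0.18309841×0.443556 = 0.081214
Scale to base peak (0.383419) = 100: 9.52 : 52.22 : 100.00 : 77.88 : 21.18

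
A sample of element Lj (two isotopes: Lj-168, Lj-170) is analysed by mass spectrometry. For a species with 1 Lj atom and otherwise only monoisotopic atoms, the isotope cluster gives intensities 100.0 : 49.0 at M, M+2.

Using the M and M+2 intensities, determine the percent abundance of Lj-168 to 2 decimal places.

If p is the fraction of Lj that is Lj-168, then I(M+2)/I(M) = [C(1,1)·p^0·(1−p)] / p^1 = 1·(1−p)/p = 49.0/100.0 = 0.4900
(1−p)/p = 0.4900/1 = 0.4900  ⇒  p = 1/(1 + 0.4900) = 0.6711
Lj-168: 67.11%, Lj-170: 32.89%.

67.11%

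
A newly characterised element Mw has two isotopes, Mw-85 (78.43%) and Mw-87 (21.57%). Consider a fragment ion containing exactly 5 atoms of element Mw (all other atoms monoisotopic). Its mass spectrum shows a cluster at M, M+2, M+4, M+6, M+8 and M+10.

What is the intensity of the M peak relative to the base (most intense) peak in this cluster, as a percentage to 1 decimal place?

Term probabilities: M 0.2968, M+2 0.4081, M+4 0.2245, M+6 0.0617, M+8 0.0085, M+10 0.0005. Base peak = M+2.
P(M+2) = C(5,1) × 0.7843^4 × 0.2157^1 = 5 × 0.3783806 × 0.2157 = 0.408083 (base)
P(M) = C(5,0) × 0.7843^5 × 0.2157^0 = 1 × 0.2967639 × 1.0000 = 0.296764
Relative intensity = 0.296764 / 0.408083 × 100 = 72.7

72.7%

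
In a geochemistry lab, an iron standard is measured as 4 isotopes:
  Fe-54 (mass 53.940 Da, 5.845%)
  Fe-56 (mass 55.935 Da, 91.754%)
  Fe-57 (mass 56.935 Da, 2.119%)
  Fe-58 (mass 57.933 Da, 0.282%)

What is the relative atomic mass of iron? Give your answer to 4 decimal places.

55.8452 Da

The abundance-weighted mean is 0.05845 × 53.940 + 0.91754 × 55.935 + 0.02119 × 56.935 + 0.00282 × 57.933
= 3.15279 + 51.32260 + 1.20645 + 0.16337 = 55.84521 Da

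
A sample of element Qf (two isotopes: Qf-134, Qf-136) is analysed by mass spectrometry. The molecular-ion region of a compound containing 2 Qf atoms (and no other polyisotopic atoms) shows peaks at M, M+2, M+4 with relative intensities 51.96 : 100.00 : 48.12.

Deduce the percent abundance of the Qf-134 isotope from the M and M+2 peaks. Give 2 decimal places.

50.96%

Let p = fractional abundance of Qf-134. I(M+2)/I(M) = [C(2,1)·p^1·(1−p)] / p^2 = 2·(1−p)/p = 100.00/51.96 = 1.9246
(1−p)/p = 1.9246/2 = 0.9623  ⇒  p = 1/(1 + 0.9623) = 0.5096
Qf-134: 50.96%, Qf-136: 49.04%.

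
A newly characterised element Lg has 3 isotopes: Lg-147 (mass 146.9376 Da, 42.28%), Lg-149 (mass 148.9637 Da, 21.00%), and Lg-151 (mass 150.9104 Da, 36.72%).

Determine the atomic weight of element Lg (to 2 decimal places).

148.82 Da

Ar = Σ fᵢ·mᵢ = 0.4228 × 146.9376 + 0.2100 × 148.9637 + 0.3672 × 150.9104
= 62.12522 + 31.28238 + 55.41430 = 148.82190 Da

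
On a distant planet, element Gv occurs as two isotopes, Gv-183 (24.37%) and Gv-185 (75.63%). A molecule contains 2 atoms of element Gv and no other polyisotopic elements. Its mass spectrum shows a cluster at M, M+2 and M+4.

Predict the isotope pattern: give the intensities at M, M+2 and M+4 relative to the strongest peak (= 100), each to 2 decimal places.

10.38 : 64.45 : 100.00

Expanding (0.2437 + 0.7563)^2:
P(M) = 0.2437^2 = 0.059390
P(M+2) = 2 × 0.2437^1 × 0.7563^1 = 0.368621
P(M+4) = 0.7563^2 = 0.571990
The M+4 peak is largest (0.571990); scaling to 100 gives 10.38 : 64.45 : 100.00.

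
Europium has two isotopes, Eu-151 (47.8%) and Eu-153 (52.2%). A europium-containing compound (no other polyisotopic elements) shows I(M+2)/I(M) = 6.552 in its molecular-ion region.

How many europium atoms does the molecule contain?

The M+2/M ratio from n Eu atoms is n · q/p = n · 0.522/0.478.
n = 6.552 × 0.478/0.522 = 6.00 ≈ 6

6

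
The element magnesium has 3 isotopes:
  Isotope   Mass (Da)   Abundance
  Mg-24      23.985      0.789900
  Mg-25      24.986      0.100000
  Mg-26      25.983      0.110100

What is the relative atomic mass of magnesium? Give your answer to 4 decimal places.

24.3051 Da

Weight each isotope mass by its fractional abundance: 0.789900 × 23.985 + 0.100000 × 24.986 + 0.110100 × 25.983
= 18.94575 + 2.49860 + 2.86073 = 24.30508 Da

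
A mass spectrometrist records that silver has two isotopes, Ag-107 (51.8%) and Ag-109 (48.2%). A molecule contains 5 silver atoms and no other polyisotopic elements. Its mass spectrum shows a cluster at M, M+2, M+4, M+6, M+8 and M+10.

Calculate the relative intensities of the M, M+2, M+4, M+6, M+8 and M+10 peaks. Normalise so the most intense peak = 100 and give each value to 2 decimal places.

Expanding (0.518 + 0.482)^5:
P(M) = 0.518^5 = 0.037295
P(M+2) = 5 × 0.518^4 × 0.482^1 = 0.173515
P(M+4) = 10 × 0.518^3 × 0.482^2 = 0.322911
P(M+6) = 10 × 0.518^2 × 0.482^3 = 0.300470
P(M+8) = 5 × 0.518^1 × 0.482^4 = 0.139794
P(M+10) = 0.482^5 = 0.026016
The M+4 peak is largest (0.322911); scaling to 100 gives 11.55 : 53.73 : 100.00 : 93.05 : 43.29 : 8.06.

11.55 : 53.73 : 100.00 : 93.05 : 43.29 : 8.06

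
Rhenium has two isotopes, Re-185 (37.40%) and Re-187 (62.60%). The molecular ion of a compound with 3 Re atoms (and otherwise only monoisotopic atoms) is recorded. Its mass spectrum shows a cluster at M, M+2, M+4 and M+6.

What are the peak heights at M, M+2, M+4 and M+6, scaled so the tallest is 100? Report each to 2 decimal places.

11.90 : 59.74 : 100.00 : 55.79

Each Re atom is independently Re-185 (p = 0.3740) or Re-187 (q = 0.6260); the cluster is the binomial expansion (p + q)^3.
P(M) = 0.3740^3 = 0.052314
P(M+2) = 3 × 0.3740^2 × 0.6260^1 = 0.262687
P(M+4) = 3 × 0.3740^1 × 0.6260^2 = 0.439685
P(M+6) = 0.6260^3 = 0.245314
The M+4 peak is largest (0.439685); scaling to 100 gives 11.90 : 59.74 : 100.00 : 55.79.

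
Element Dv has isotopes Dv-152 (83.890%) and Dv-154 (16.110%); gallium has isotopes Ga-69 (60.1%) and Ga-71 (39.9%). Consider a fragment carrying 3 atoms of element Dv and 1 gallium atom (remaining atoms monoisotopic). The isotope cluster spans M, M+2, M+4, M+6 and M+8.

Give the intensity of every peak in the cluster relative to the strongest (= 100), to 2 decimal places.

80.64 : 100.00 : 39.77 : 6.49 : 0.38

Element Dv pattern (n=3): 0.59037857 : 0.34012393 : 0.06531644 : 0.00418106
Gallium pattern (n=1): 0.6010 : 0.3990
Convolve the two distributions (both contribute in 2-u steps):
  M: 0.59037857×0.6010 = 0.354818
  M+2: 0.59037857×0.3990 + 0.34012393×0.6010 = 0.439976
  M+4: 0.34012393×0.3990 + 0.06531644×0.6010 = 0.174965
  M+6: 0.06531644×0.3990 + 0.00418106×0.6010 = 0.028574
  M+8: 0.00418106×0.3990 = 0.001668
Scale to base peak (0.439976) = 100: 80.64 : 100.00 : 39.77 : 6.49 : 0.38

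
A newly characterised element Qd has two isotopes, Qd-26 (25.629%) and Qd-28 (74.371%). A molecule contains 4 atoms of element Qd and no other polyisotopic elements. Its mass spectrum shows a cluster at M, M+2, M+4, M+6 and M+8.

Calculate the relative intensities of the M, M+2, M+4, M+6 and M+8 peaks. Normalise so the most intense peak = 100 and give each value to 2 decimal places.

The 4 Qd atoms are independent, so intensities follow the terms of (0.25629 + 0.74371)^4.
P(M) = 0.25629^4 = 0.004314
P(M+2) = 4 × 0.25629^3 × 0.74371^1 = 0.050079
P(M+4) = 6 × 0.25629^2 × 0.74371^2 = 0.217983
P(M+6) = 4 × 0.25629^1 × 0.74371^3 = 0.421699
P(M+8) = 0.74371^4 = 0.305925
The M+6 peak is largest (0.421699); scaling to 100 gives 1.02 : 11.88 : 51.69 : 100.00 : 72.55.

1.02 : 11.88 : 51.69 : 100.00 : 72.55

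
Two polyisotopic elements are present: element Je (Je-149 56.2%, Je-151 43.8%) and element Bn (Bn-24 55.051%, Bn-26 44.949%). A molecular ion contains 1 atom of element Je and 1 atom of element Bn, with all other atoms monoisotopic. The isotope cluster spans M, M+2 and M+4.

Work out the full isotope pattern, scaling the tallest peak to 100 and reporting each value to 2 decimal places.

62.66 : 100.00 : 39.87

Element Je pattern (n=1): 0.5620 : 0.4380
Element Bn pattern (n=1): 0.55051 : 0.44949
Convolve the two distributions (both contribute in 2-u steps):
  M: 0.5620×0.55051 = 0.309387
  M+2: 0.5620×0.44949 + 0.4380×0.55051 = 0.493737
  M+4: 0.4380×0.44949 = 0.196877
Scale to base peak (0.493737) = 100: 62.66 : 100.00 : 39.87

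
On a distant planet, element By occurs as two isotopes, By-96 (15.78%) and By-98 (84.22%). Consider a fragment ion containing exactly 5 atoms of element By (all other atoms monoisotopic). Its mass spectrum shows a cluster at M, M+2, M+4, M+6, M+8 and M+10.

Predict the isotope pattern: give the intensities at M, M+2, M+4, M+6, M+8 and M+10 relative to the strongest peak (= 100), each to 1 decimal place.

0.0 : 0.6 : 6.6 : 35.1 : 93.7 : 100.0

Expanding (0.1578 + 0.8422)^5:
P(M) = 0.1578^5 = 0.000098
P(M+2) = 5 × 0.1578^4 × 0.8422^1 = 0.002611
P(M+4) = 10 × 0.1578^3 × 0.8422^2 = 0.027871
P(M+6) = 10 × 0.1578^2 × 0.8422^3 = 0.148751
P(M+8) = 5 × 0.1578^1 × 0.8422^4 = 0.396952
P(M+10) = 0.8422^5 = 0.423717
The M+10 peak is largest (0.423717); scaling to 100 gives 0.0 : 0.6 : 6.6 : 35.1 : 93.7 : 100.0.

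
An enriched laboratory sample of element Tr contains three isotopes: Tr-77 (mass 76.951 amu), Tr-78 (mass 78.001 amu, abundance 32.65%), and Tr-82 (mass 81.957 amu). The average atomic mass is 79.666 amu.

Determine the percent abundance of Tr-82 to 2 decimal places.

47.39%

Let x and y be the fractions of Tr-77 and Tr-82. Then x + y = 1 − 0.3265 = 0.6735 and 76.951x + 81.957y = 79.666 − 0.3265×78.001 = 54.1986735.
Substituting: 76.951x + 81.957(0.6735 − x) = 54.1986735
(76.951 − 81.957)x = -0.999366  ⇒  x = 0.19963, y = 0.47387
Tr-77: 19.96%, Tr-82: 47.39%.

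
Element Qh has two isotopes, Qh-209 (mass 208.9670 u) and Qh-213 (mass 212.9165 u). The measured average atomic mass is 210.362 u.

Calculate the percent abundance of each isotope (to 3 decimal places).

Qh-209: 64.679%, Qh-213: 35.321%

Writing the weighted mean with unknown fraction x of Qh-209:
208.9670·x + 212.9165·(1 − x) = 210.362
(208.9670 − 212.9165)·x = 210.362 − 212.9165
x = -2.5545 / -3.9495 = 0.64679 → 64.679% Qh-209, 35.321% Qh-213.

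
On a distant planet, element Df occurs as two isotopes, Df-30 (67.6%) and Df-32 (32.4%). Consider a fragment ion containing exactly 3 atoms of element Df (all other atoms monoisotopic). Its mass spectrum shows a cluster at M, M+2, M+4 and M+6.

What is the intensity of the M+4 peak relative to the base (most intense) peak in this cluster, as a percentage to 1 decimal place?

Term probabilities: M 0.3089, M+2 0.4442, M+4 0.2129, M+6 0.0340. Base peak = M+2.
P(M+2) = C(3,1) × 0.676^2 × 0.324^1 = 3 × 0.456976 × 0.3240 = 0.444181 (base)
P(M+4) = C(3,2) × 0.676^1 × 0.324^2 = 3 × 0.6760 × 0.104976 = 0.212891
Relative intensity = 0.212891 / 0.444181 × 100 = 47.9

47.9%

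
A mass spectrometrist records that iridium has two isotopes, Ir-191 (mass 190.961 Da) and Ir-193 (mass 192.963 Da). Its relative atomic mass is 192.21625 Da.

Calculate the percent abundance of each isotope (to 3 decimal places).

Ir-191: 37.300%, Ir-193: 62.700%

With x = fraction of Ir-191 (so Ir-193 is 1 − x):
190.961·x + 192.963·(1 − x) = 192.21625
(190.961 − 192.963)·x = 192.21625 − 192.963
x = -0.74675 / -2.002 = 0.37300 → 37.300% Ir-191, 62.700% Ir-193.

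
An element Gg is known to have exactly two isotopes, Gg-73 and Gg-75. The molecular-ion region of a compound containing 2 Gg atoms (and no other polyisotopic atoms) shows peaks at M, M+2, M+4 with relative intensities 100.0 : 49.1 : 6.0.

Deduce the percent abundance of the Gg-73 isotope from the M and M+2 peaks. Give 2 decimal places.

80.29%

Let p = fractional abundance of Gg-73. I(M+2)/I(M) = [C(2,1)·p^1·(1−p)] / p^2 = 2·(1−p)/p = 49.1/100.0 = 0.4910
(1−p)/p = 0.4910/2 = 0.2455  ⇒  p = 1/(1 + 0.2455) = 0.8029
Gg-73: 80.29%, Gg-75: 19.71%.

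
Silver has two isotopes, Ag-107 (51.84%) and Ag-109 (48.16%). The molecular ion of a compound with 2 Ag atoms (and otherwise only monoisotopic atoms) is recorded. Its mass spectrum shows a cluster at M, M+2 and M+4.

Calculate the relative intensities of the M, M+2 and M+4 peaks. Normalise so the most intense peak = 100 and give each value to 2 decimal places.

53.82 : 100.00 : 46.45

Each Ag atom is independently Ag-107 (p = 0.5184) or Ag-109 (q = 0.4816); the cluster is the binomial expansion (p + q)^2.
P(M) = 0.5184^2 = 0.268739
P(M+2) = 2 × 0.5184^1 × 0.4816^1 = 0.499323
P(M+4) = 0.4816^2 = 0.231939
The M+2 peak is largest (0.499323); scaling to 100 gives 53.82 : 100.00 : 46.45.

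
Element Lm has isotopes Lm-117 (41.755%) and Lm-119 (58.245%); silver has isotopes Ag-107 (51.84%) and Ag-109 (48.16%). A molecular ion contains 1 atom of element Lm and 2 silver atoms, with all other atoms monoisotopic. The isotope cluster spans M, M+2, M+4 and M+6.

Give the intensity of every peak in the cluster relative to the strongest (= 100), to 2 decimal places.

Element Lm pattern (n=1): 0.41755 : 0.58245
Silver pattern (n=2): 0.26873856 : 0.49932288 : 0.23193856
Convolve the two distributions (both contribute in 2-u steps):
  M: 0.41755×0.26873856 = 0.112212
  M+2: 0.41755×0.49932288 + 0.58245×0.26873856 = 0.365019
  M+4: 0.41755×0.23193856 + 0.58245×0.49932288 = 0.387677
  M+6: 0.58245×0.23193856 = 0.135093
Scale to base peak (0.387677) = 100: 28.94 : 94.16 : 100.00 : 34.85

28.94 : 94.16 : 100.00 : 34.85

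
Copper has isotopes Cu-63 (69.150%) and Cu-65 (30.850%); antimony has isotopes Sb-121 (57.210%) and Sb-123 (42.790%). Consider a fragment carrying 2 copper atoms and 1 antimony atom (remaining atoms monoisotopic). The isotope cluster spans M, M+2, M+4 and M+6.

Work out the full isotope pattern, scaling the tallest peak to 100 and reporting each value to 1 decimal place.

61.0 : 100.0 : 52.8 : 9.1

Copper pattern (n=2): 0.47817225 : 0.4266555 : 0.09517225
Antimony pattern (n=1): 0.5721 : 0.4279
Convolve the two distributions (both contribute in 2-u steps):
  M: 0.47817225×0.5721 = 0.273562
  M+2: 0.47817225×0.4279 + 0.4266555×0.5721 = 0.448700
  M+4: 0.4266555×0.4279 + 0.09517225×0.5721 = 0.237014
  M+6: 0.09517225×0.4279 = 0.040724
Scale to base peak (0.448700) = 100: 61.0 : 100.0 : 52.8 : 9.1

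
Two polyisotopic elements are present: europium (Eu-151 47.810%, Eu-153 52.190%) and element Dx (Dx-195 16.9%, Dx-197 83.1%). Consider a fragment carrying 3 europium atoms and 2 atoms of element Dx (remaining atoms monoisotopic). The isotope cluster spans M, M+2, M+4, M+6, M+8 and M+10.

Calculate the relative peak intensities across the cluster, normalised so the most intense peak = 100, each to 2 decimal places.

Europium pattern (n=3): 0.10928391 : 0.3578871 : 0.39067407 : 0.14215492
Element Dx pattern (n=2): 0.028561 : 0.280878 : 0.690561
Convolve the two distributions (both contribute in 2-u steps):
  M: 0.10928391×0.028561 = 0.003121
  M+2: 0.10928391×0.280878 + 0.3578871×0.028561 = 0.040917
  M+4: 0.10928391×0.690561 + 0.3578871×0.280878 + 0.39067407×0.028561 = 0.187148
  M+6: 0.3578871×0.690561 + 0.39067407×0.280878 + 0.14215492×0.028561 = 0.360935
  M+8: 0.39067407×0.690561 + 0.14215492×0.280878 = 0.309712
  M+10: 0.14215492×0.690561 = 0.098167
Scale to base peak (0.360935) = 100: 0.86 : 11.34 : 51.85 : 100.00 : 85.81 : 27.20

0.86 : 11.34 : 51.85 : 100.00 : 85.81 : 27.20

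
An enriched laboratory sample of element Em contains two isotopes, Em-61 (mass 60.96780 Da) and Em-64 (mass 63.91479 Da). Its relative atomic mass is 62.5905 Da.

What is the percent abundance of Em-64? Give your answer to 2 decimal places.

Let x be the fractional abundance of Em-61; then Em-64 has abundance 1 − x.
60.96780·x + 63.91479·(1 − x) = 62.5905
(60.96780 − 63.91479)·x = 62.5905 − 63.91479
x = -1.32429 / -2.94699 = 0.44937 → 44.94% Em-61, 55.06% Em-64.

55.06%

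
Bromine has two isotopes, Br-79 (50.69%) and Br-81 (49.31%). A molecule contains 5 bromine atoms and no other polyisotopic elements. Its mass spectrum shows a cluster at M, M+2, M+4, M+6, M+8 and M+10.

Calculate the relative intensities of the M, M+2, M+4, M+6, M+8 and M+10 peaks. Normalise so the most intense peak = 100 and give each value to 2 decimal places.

10.57 : 51.40 : 100.00 : 97.28 : 47.31 : 9.21

Each Br atom is independently Br-79 (p = 0.5069) or Br-81 (q = 0.4931); the cluster is the binomial expansion (p + q)^5.
P(M) = 0.5069^5 = 0.033467
P(M+2) = 5 × 0.5069^4 × 0.4931^1 = 0.162777
P(M+4) = 10 × 0.5069^3 × 0.4931^2 = 0.316692
P(M+6) = 10 × 0.5069^2 × 0.4931^3 = 0.308070
P(M+8) = 5 × 0.5069^1 × 0.4931^4 = 0.149842
P(M+10) = 0.4931^5 = 0.029152
The M+4 peak is largest (0.316692); scaling to 100 gives 10.57 : 51.40 : 100.00 : 97.28 : 47.31 : 9.21.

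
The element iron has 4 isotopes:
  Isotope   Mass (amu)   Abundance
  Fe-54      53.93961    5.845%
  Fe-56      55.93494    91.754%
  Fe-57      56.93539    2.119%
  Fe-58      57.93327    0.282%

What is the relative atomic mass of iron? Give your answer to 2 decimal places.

55.85 amu

Average mass = Σ (abundance × isotope mass) = 0.05845 × 53.93961 + 0.91754 × 55.93494 + 0.02119 × 56.93539 + 0.00282 × 57.93327
= 3.152770 + 51.322545 + 1.206461 + 0.163372 = 55.845148 amu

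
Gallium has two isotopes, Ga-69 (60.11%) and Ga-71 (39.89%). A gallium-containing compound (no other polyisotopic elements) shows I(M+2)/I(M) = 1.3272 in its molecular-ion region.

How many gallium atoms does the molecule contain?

For n independent Ga atoms, I(M+2)/I(M) = n · (abundance Ga-71) / (abundance Ga-69) = n · 0.3989/0.6011.
n = 1.3272 × 0.6011/0.3989 = 2.00 ≈ 2

2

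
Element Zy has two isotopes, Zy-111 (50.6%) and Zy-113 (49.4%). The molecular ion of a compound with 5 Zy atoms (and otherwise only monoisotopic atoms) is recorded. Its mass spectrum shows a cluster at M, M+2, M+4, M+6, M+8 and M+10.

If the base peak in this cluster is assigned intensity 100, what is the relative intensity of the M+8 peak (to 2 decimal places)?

Term probabilities: M 0.0332, M+2 0.1619, M+4 0.3162, M+6 0.3087, M+8 0.1507, M+10 0.0294. Base peak = M+4.
P(M+4) = C(5,2) × 0.506^3 × 0.494^2 = 10 × 0.12955422 × 0.244036 = 0.316159 (base)
P(M+8) = C(5,4) × 0.506^1 × 0.494^4 = 5 × 0.5060 × 0.05955357 = 0.150671
Relative intensity = 0.150671 / 0.316159 × 100 = 47.66

47.66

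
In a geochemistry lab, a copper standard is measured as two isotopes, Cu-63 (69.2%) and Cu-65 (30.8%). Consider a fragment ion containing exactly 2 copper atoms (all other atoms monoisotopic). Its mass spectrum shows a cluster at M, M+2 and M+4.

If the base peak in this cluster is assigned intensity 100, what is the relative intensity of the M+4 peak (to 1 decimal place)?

(0.692 + 0.308)^2 gives M 0.4789, M+2 0.4263, M+4 0.0949; the largest is M.
P(M) = C(2,0) × 0.692^2 × 0.308^0 = 1 × 0.478864 × 1.0000 = 0.478864 (base)
P(M+4) = C(2,2) × 0.692^0 × 0.308^2 = 1 × 1.0000 × 0.094864 = 0.094864
Relative intensity = 0.094864 / 0.478864 × 100 = 19.8

19.8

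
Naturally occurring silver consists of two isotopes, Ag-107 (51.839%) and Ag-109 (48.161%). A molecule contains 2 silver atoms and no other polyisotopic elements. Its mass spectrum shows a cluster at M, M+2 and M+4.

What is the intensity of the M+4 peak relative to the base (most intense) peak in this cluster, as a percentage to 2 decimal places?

Term probabilities: M 0.2687, M+2 0.4993, M+4 0.2319. Base peak = M+2.
P(M+2) = C(2,1) × 0.51839^1 × 0.48161^1 = 2 × 0.51839 × 0.48161 = 0.499324 (base)
P(M+4) = C(2,2) × 0.51839^0 × 0.48161^2 = 1 × 1.0000 × 0.23194819 = 0.231948
Relative intensity = 0.231948 / 0.499324 × 100 = 46.45

46.45%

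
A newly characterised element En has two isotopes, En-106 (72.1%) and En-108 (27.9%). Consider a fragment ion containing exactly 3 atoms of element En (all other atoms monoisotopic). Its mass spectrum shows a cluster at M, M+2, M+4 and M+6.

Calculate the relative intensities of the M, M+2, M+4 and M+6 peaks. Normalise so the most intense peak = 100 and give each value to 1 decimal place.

The 3 En atoms are independent, so intensities follow the terms of (0.721 + 0.279)^3.
P(M) = 0.721^3 = 0.374805
P(M+2) = 3 × 0.721^2 × 0.279^1 = 0.435107
P(M+4) = 3 × 0.721^1 × 0.279^2 = 0.168370
P(M+6) = 0.279^3 = 0.021718
The M+2 peak is largest (0.435107); scaling to 100 gives 86.1 : 100.0 : 38.7 : 5.0.

86.1 : 100.0 : 38.7 : 5.0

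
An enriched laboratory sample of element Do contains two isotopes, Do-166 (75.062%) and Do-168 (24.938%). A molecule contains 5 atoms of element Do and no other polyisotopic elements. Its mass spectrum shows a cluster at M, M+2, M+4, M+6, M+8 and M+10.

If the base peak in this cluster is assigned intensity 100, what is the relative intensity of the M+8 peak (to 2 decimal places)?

Binomial terms of (0.75062 + 0.24938)^5: M 0.2383, M+2 0.3958, M+4 0.2630, M+6 0.0874, M+8 0.0145, M+10 0.0010 → M+2 is the base peak.
P(M+2) = C(5,1) × 0.75062^4 × 0.24938^1 = 5 × 0.3174538 × 0.24938 = 0.395833 (base)
P(M+8) = C(5,4) × 0.75062^1 × 0.24938^4 = 5 × 0.75062 × 0.00386764 = 0.014516
Relative intensity = 0.014516 / 0.395833 × 100 = 3.67

3.67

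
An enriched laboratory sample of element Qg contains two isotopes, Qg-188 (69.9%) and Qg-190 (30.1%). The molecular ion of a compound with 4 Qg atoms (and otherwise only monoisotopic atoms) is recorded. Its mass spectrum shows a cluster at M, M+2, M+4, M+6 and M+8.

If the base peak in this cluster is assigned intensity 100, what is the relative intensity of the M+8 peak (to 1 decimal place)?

2.0

Term probabilities: M 0.2387, M+2 0.4112, M+4 0.2656, M+6 0.0762, M+8 0.0082. Base peak = M+2.
P(M+2) = C(4,1) × 0.699^3 × 0.301^1 = 4 × 0.3415321 × 0.3010 = 0.411205 (base)
P(M+8) = C(4,4) × 0.699^0 × 0.301^4 = 1 × 1.0000 × 0.00820854 = 0.008209
Relative intensity = 0.008209 / 0.411205 × 100 = 2.0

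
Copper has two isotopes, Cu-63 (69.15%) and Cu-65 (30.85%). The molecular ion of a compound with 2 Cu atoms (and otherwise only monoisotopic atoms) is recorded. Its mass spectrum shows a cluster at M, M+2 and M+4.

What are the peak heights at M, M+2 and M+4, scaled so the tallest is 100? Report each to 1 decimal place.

Expanding (0.6915 + 0.3085)^2:
P(M) = 0.6915^2 = 0.478172
P(M+2) = 2 × 0.6915^1 × 0.3085^1 = 0.426656
P(M+4) = 0.3085^2 = 0.095172
The M peak is largest (0.478172); scaling to 100 gives 100.0 : 89.2 : 19.9.

100.0 : 89.2 : 19.9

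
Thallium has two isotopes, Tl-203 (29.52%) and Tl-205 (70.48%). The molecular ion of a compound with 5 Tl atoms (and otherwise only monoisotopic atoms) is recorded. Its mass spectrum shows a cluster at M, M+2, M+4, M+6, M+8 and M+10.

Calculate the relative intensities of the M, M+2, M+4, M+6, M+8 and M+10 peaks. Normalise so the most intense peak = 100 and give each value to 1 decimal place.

0.6 : 7.3 : 35.1 : 83.8 : 100.0 : 47.8

The 5 Tl atoms are independent, so intensities follow the terms of (0.2952 + 0.7048)^5.
P(M) = 0.2952^5 = 0.002242
P(M+2) = 5 × 0.2952^4 × 0.7048^1 = 0.026761
P(M+4) = 10 × 0.2952^3 × 0.7048^2 = 0.127785
P(M+6) = 10 × 0.2952^2 × 0.7048^3 = 0.305092
P(M+8) = 5 × 0.2952^1 × 0.7048^4 = 0.364208
P(M+10) = 0.7048^5 = 0.173912
The M+8 peak is largest (0.364208); scaling to 100 gives 0.6 : 7.3 : 35.1 : 83.8 : 100.0 : 47.8.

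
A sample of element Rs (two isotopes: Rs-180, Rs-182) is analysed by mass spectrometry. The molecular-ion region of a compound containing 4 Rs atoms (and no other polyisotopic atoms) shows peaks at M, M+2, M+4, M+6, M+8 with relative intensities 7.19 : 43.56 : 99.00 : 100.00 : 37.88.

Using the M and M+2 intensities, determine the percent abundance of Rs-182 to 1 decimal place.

Let p = fractional abundance of Rs-180. I(M+2)/I(M) = [C(4,1)·p^3·(1−p)] / p^4 = 4·(1−p)/p = 43.56/7.19 = 6.0584
(1−p)/p = 6.0584/4 = 1.5146  ⇒  p = 1/(1 + 1.5146) = 0.3977
Rs-180: 39.8%, Rs-182: 60.2%.

60.2%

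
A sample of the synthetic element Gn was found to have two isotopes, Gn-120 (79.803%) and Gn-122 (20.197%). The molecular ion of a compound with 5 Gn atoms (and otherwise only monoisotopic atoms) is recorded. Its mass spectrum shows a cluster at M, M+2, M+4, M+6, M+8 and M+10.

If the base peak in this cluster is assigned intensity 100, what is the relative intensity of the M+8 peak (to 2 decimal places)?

Term probabilities: M 0.3237, M+2 0.4096, M+4 0.2073, M+6 0.0525, M+8 0.0066, M+10 0.0003. Base peak = M+2.
P(M+2) = C(5,1) × 0.79803^4 × 0.20197^1 = 5 × 0.40558032 × 0.20197 = 0.409575 (base)
P(M+8) = C(5,4) × 0.79803^1 × 0.20197^4 = 5 × 0.79803 × 0.00166398 = 0.006640
Relative intensity = 0.006640 / 0.409575 × 100 = 1.62

1.62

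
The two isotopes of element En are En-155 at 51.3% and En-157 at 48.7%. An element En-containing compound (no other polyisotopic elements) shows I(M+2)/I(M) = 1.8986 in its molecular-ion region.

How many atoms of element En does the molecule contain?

2

With n En atoms, P(M+2)/P(M) = C(n,1)·p^(n−1)q / p^n = n·q/p = n · 0.487/0.513.
n = 1.8986 × 0.513/0.487 = 2.00 ≈ 2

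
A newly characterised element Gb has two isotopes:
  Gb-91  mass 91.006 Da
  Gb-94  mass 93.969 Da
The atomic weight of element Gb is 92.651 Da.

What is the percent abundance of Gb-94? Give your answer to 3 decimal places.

55.518%

With x = fraction of Gb-91 (so Gb-94 is 1 − x):
91.006·x + 93.969·(1 − x) = 92.651
(91.006 − 93.969)·x = 92.651 − 93.969
x = -1.318 / -2.963 = 0.44482 → 44.482% Gb-91, 55.518% Gb-94.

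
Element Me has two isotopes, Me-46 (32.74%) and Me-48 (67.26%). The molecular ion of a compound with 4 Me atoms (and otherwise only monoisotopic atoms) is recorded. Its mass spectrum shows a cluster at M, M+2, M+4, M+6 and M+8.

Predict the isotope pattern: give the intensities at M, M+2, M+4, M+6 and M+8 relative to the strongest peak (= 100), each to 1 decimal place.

2.9 : 23.7 : 73.0 : 100.0 : 51.4

Expanding (0.3274 + 0.6726)^4:
P(M) = 0.3274^4 = 0.011490
P(M+2) = 4 × 0.3274^3 × 0.6726^1 = 0.094418
P(M+4) = 6 × 0.3274^2 × 0.6726^2 = 0.290953
P(M+6) = 4 × 0.3274^1 × 0.6726^3 = 0.398483
P(M+8) = 0.6726^4 = 0.204657
The M+6 peak is largest (0.398483); scaling to 100 gives 2.9 : 23.7 : 73.0 : 100.0 : 51.4.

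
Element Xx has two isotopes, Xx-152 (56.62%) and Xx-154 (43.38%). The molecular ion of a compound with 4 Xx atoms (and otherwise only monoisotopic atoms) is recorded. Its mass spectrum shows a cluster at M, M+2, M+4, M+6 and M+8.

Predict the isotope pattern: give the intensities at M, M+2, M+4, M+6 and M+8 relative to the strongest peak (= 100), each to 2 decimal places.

28.39 : 87.01 : 100.00 : 51.08 : 9.78

Expanding (0.5662 + 0.4338)^4:
P(M) = 0.5662^4 = 0.102773
P(M+2) = 4 × 0.5662^3 × 0.4338^1 = 0.314963
P(M+4) = 6 × 0.5662^2 × 0.4338^2 = 0.361968
P(M+6) = 4 × 0.5662^1 × 0.4338^3 = 0.184884
P(M+8) = 0.4338^4 = 0.035413
The M+4 peak is largest (0.361968); scaling to 100 gives 28.39 : 87.01 : 100.00 : 51.08 : 9.78.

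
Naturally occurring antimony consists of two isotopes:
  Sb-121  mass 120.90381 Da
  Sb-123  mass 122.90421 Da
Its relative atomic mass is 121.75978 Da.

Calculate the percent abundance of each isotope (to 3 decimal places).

Sb-121: 57.210%, Sb-123: 42.790%

Writing the weighted mean with unknown fraction x of Sb-121:
120.90381·x + 122.90421·(1 − x) = 121.75978
(120.90381 − 122.90421)·x = 121.75978 − 122.90421
x = -1.14443 / -2.00040 = 0.57210 → 57.210% Sb-121, 42.790% Sb-123.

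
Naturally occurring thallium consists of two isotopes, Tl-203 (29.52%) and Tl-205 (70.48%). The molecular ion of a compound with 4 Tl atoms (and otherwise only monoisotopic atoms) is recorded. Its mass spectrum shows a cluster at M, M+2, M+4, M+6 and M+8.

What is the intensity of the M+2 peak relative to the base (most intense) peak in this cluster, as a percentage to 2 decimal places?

17.54%

Term probabilities: M 0.0076, M+2 0.0725, M+4 0.2597, M+6 0.4134, M+8 0.2468. Base peak = M+6.
P(M+6) = C(4,3) × 0.2952^1 × 0.7048^3 = 4 × 0.2952 × 0.35010449 = 0.413403 (base)
P(M+2) = C(4,1) × 0.2952^3 × 0.7048^1 = 4 × 0.02572463 × 0.7048 = 0.072523
Relative intensity = 0.072523 / 0.413403 × 100 = 17.54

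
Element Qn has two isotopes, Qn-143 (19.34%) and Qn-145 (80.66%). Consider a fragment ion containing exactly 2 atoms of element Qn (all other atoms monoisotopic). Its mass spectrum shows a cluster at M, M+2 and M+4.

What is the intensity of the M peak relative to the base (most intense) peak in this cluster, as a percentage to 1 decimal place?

Term probabilities: M 0.0374, M+2 0.3120, M+4 0.6506. Base peak = M+4.
P(M+4) = C(2,2) × 0.1934^0 × 0.8066^2 = 1 × 1.0000 × 0.65060356 = 0.650604 (base)
P(M) = C(2,0) × 0.1934^2 × 0.8066^0 = 1 × 0.03740356 × 1.0000 = 0.037404
Relative intensity = 0.037404 / 0.650604 × 100 = 5.7

5.7%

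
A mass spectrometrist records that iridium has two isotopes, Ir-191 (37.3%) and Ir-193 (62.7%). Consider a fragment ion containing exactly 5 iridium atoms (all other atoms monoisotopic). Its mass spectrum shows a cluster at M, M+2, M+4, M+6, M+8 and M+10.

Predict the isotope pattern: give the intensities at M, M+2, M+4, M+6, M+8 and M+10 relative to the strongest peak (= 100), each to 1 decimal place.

The 5 Ir atoms are independent, so intensities follow the terms of (0.373 + 0.627)^5.
P(M) = 0.373^5 = 0.007220
P(M+2) = 5 × 0.373^4 × 0.627^1 = 0.060684
P(M+4) = 10 × 0.373^3 × 0.627^2 = 0.204015
P(M+6) = 10 × 0.373^2 × 0.627^3 = 0.342942
P(M+8) = 5 × 0.373^1 × 0.627^4 = 0.288237
P(M+10) = 0.627^5 = 0.096903
The M+6 peak is largest (0.342942); scaling to 100 gives 2.1 : 17.7 : 59.5 : 100.0 : 84.0 : 28.3.

2.1 : 17.7 : 59.5 : 100.0 : 84.0 : 28.3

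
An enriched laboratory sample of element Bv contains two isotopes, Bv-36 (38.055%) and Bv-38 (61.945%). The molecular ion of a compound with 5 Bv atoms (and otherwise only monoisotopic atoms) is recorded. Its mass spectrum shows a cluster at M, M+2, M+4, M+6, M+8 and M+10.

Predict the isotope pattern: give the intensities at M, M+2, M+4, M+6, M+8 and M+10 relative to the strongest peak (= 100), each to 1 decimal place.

2.3 : 18.9 : 61.4 : 100.0 : 81.4 : 26.5

Each Bv atom is independently Bv-36 (p = 0.38055) or Bv-38 (q = 0.61945); the cluster is the binomial expansion (p + q)^5.
P(M) = 0.38055^5 = 0.007981
P(M+2) = 5 × 0.38055^4 × 0.61945^1 = 0.064957
P(M+4) = 10 × 0.38055^3 × 0.61945^2 = 0.211469
P(M+6) = 10 × 0.38055^2 × 0.61945^3 = 0.344225
P(M+8) = 5 × 0.38055^1 × 0.61945^4 = 0.280160
P(M+10) = 0.61945^5 = 0.091208
The M+6 peak is largest (0.344225); scaling to 100 gives 2.3 : 18.9 : 61.4 : 100.0 : 81.4 : 26.5.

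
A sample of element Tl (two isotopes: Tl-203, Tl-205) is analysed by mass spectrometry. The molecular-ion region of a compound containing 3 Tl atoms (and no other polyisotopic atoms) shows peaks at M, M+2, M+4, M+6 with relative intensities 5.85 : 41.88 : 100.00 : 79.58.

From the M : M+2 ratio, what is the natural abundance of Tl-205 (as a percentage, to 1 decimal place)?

70.5%

Write p for the Tl-203 fraction. I(M+2)/I(M) = [C(3,1)·p^2·(1−p)] / p^3 = 3·(1−p)/p = 41.88/5.85 = 7.1590
(1−p)/p = 7.1590/3 = 2.3863  ⇒  p = 1/(1 + 2.3863) = 0.2953
Tl-203: 29.5%, Tl-205: 70.5%.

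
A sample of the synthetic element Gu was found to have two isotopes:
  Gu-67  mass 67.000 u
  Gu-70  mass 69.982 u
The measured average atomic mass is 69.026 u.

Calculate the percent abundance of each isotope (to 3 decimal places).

With x = fraction of Gu-67 (so Gu-70 is 1 − x):
67.000·x + 69.982·(1 − x) = 69.026
(67.000 − 69.982)·x = 69.026 − 69.982
x = -0.956 / -2.982 = 0.32059 → 32.059% Gu-67, 67.941% Gu-70.

Gu-67: 32.059%, Gu-70: 67.941%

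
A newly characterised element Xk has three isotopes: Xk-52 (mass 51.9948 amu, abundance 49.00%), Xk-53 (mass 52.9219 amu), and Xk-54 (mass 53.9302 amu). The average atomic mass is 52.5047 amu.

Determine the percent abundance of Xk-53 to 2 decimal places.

The remaining 51.00% is split between Xk-53 (fraction x) and Xk-54 (fraction 0.5100 − x).
Substituting: 52.9219x + 53.9302(0.5100 − x) = 27.027248
(52.9219 − 53.9302)x = -0.477154  ⇒  x = 0.47323, y = 0.03677
Xk-53: 47.32%, Xk-54: 3.68%.

47.32%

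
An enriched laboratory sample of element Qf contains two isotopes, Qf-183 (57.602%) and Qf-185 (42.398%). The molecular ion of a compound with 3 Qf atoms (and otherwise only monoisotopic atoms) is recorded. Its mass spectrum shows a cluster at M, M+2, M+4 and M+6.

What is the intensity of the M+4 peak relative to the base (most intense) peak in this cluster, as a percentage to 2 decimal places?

73.61%

Binomial terms of (0.57602 + 0.42398)^3: M 0.1911, M+2 0.4220, M+4 0.3106, M+6 0.0762 → M+2 is the base peak.
P(M+2) = C(3,1) × 0.57602^2 × 0.42398^1 = 3 × 0.33179904 × 0.42398 = 0.422028 (base)
P(M+4) = C(3,2) × 0.57602^1 × 0.42398^2 = 3 × 0.57602 × 0.17975904 = 0.310634
Relative intensity = 0.310634 / 0.422028 × 100 = 73.61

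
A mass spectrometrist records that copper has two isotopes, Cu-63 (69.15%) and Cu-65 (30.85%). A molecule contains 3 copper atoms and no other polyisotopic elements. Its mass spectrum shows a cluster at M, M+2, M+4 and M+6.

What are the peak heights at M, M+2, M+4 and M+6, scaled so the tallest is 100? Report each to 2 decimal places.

Expanding (0.6915 + 0.3085)^3:
P(M) = 0.6915^3 = 0.330656
P(M+2) = 3 × 0.6915^2 × 0.3085^1 = 0.442548
P(M+4) = 3 × 0.6915^1 × 0.3085^2 = 0.197435
P(M+6) = 0.3085^3 = 0.029361
The M+2 peak is largest (0.442548); scaling to 100 gives 74.72 : 100.00 : 44.61 : 6.63.

74.72 : 100.00 : 44.61 : 6.63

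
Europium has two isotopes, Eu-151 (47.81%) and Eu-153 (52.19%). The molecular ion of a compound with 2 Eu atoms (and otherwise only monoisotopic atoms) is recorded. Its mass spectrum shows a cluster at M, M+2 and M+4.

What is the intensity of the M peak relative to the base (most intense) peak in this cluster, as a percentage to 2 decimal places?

Term probabilities: M 0.2286, M+2 0.4990, M+4 0.2724. Base peak = M+2.
P(M+2) = C(2,1) × 0.4781^1 × 0.5219^1 = 2 × 0.4781 × 0.5219 = 0.499041 (base)
P(M) = C(2,0) × 0.4781^2 × 0.5219^0 = 1 × 0.22857961 × 1.0000 = 0.228580
Relative intensity = 0.228580 / 0.499041 × 100 = 45.80

45.80%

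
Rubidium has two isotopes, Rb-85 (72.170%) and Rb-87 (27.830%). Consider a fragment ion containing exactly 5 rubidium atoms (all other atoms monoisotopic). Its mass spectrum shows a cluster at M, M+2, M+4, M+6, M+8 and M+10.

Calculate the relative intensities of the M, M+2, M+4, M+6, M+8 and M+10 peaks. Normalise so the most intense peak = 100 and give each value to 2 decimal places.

51.86 : 100.00 : 77.12 : 29.74 : 5.73 : 0.44

Each Rb atom is independently Rb-85 (p = 0.72170) or Rb-87 (q = 0.27830); the cluster is the binomial expansion (p + q)^5.
P(M) = 0.72170^5 = 0.195787
P(M+2) = 5 × 0.72170^4 × 0.27830^1 = 0.377494
P(M+4) = 10 × 0.72170^3 × 0.27830^2 = 0.291136
P(M+6) = 10 × 0.72170^2 × 0.27830^3 = 0.112267
P(M+8) = 5 × 0.72170^1 × 0.27830^4 = 0.021646
P(M+10) = 0.27830^5 = 0.001669
The M+2 peak is largest (0.377494); scaling to 100 gives 51.86 : 100.00 : 77.12 : 29.74 : 5.73 : 0.44.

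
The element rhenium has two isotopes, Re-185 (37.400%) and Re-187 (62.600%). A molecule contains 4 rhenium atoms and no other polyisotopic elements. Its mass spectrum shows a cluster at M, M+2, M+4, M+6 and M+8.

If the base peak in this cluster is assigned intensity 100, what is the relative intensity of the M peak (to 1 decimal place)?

Term probabilities: M 0.0196, M+2 0.1310, M+4 0.3289, M+6 0.3670, M+8 0.1536. Base peak = M+6.
P(M+6) = C(4,3) × 0.37400^1 × 0.62600^3 = 4 × 0.3740 × 0.24531438 = 0.366990 (base)
P(M) = C(4,0) × 0.37400^4 × 0.62600^0 = 1 × 0.0195653 × 1.0000 = 0.019565
Relative intensity = 0.019565 / 0.366990 × 100 = 5.3

5.3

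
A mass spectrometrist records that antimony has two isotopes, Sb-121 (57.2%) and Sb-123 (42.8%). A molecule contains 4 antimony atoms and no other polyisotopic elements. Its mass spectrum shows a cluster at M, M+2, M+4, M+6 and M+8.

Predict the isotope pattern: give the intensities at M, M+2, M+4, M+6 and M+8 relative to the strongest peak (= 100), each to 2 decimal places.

Expanding (0.572 + 0.428)^4:
P(M) = 0.572^4 = 0.107049
P(M+2) = 4 × 0.572^3 × 0.428^1 = 0.320400
P(M+4) = 6 × 0.572^2 × 0.428^2 = 0.359609
P(M+6) = 4 × 0.572^1 × 0.428^3 = 0.179385
P(M+8) = 0.428^4 = 0.033556
The M+4 peak is largest (0.359609); scaling to 100 gives 29.77 : 89.10 : 100.00 : 49.88 : 9.33.

29.77 : 89.10 : 100.00 : 49.88 : 9.33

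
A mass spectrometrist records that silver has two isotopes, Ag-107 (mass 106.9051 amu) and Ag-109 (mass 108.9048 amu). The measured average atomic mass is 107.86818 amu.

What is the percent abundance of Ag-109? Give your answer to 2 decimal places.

48.16%

Writing the weighted mean with unknown fraction x of Ag-107:
106.9051·x + 108.9048·(1 − x) = 107.86818
(106.9051 − 108.9048)·x = 107.86818 − 108.9048
x = -1.03662 / -1.9997 = 0.51839 → 51.84% Ag-107, 48.16% Ag-109.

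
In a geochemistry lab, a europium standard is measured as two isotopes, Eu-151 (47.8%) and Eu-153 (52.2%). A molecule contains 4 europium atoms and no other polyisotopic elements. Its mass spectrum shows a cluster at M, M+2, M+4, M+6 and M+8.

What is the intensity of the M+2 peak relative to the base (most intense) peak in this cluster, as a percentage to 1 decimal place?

Term probabilities: M 0.0522, M+2 0.2280, M+4 0.3735, M+6 0.2720, M+8 0.0742. Base peak = M+4.
P(M+4) = C(4,2) × 0.478^2 × 0.522^2 = 6 × 0.228484 × 0.272484 = 0.373549 (base)
P(M+2) = C(4,1) × 0.478^3 × 0.522^1 = 4 × 0.10921535 × 0.5220 = 0.228042
Relative intensity = 0.228042 / 0.373549 × 100 = 61.0

61.0%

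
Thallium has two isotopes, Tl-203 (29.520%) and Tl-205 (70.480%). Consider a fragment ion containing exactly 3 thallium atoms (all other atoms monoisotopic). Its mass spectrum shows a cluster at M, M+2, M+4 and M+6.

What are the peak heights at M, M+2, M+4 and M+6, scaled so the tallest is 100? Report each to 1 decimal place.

The 3 Tl atoms are independent, so intensities follow the terms of (0.29520 + 0.70480)^3.
P(M) = 0.29520^3 = 0.025725
P(M+2) = 3 × 0.29520^2 × 0.70480^1 = 0.184255
P(M+4) = 3 × 0.29520^1 × 0.70480^2 = 0.439916
P(M+6) = 0.70480^3 = 0.350104
The M+4 peak is largest (0.439916); scaling to 100 gives 5.8 : 41.9 : 100.0 : 79.6.

5.8 : 41.9 : 100.0 : 79.6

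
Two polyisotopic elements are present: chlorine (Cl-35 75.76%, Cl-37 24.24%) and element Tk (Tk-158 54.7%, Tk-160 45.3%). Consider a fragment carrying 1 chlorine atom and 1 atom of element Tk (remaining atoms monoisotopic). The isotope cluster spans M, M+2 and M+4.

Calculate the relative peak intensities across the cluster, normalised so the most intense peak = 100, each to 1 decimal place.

Chlorine pattern (n=1): 0.7576 : 0.2424
Element Tk pattern (n=1): 0.5470 : 0.4530
Convolve the two distributions (both contribute in 2-u steps):
  M: 0.7576×0.5470 = 0.414407
  M+2: 0.7576×0.4530 + 0.2424×0.5470 = 0.475786
  M+4: 0.2424×0.4530 = 0.109807
Scale to base peak (0.475786) = 100: 87.1 : 100.0 : 23.1

87.1 : 100.0 : 23.1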